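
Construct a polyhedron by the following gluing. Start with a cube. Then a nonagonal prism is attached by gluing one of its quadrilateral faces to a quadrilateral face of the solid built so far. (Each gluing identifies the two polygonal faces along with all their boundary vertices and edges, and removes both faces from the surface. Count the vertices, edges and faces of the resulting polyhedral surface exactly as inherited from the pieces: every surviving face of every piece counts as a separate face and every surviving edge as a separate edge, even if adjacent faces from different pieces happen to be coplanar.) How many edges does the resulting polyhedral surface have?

A cube: V=8, E=12, F=6.
Attach a nonagonal prism (V=18, E=27, F=11) along a 4-gon: merge 4 vertices and 4 edges, delete both glued faces → V=22, E=35, F=15.
Check: V − E + F = 22 − 35 + 15 = 2.

35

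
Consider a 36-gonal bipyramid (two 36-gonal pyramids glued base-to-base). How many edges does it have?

108

A bipyramid over an n-gon has 2n triangular faces and n + 2 vertices: V = 36 + 2 = 38, E = 3·36 = 108, F = 2·36 = 72.
Check: V − E + F = 38 − 108 + 72 = 2.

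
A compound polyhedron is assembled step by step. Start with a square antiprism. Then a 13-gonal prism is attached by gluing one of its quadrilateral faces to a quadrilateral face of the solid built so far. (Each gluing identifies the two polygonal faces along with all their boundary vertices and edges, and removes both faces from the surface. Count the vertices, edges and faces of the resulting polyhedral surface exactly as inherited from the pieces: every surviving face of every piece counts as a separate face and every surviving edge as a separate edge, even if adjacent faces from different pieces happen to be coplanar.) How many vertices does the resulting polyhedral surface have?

30

A square antiprism: V=8, E=16, F=10.
Attach a 13-gonal prism (V=26, E=39, F=15) along a 4-gon: merge 4 vertices and 4 edges, delete both glued faces → V=30, E=51, F=23.
Check: V − E + F = 30 − 51 + 23 = 2.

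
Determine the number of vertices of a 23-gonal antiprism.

46

An antiprism on an n-gon has two n-gon caps and 2n triangles: V = 2·23 = 46, E = 4·23 = 92, F = 2·23 + 2 = 48.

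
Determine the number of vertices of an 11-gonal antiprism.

22

An antiprism on an n-gon has two n-gon caps and 2n triangles: V = 2·11 = 22, E = 4·11 = 44, F = 2·11 + 2 = 24.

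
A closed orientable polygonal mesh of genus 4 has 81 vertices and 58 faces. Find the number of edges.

145

For a closed orientable surface of genus 4, χ = 2 − 2·4 = -6.
E = V + F − (-6) = 81 + 58 − (-6) = 145.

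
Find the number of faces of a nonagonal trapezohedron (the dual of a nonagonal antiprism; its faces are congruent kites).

18

The n-trapezohedron (dual of the n-antiprism) has V = 2·9 + 2 = 20, E = 4·9 = 36, F = 2·9 = 18.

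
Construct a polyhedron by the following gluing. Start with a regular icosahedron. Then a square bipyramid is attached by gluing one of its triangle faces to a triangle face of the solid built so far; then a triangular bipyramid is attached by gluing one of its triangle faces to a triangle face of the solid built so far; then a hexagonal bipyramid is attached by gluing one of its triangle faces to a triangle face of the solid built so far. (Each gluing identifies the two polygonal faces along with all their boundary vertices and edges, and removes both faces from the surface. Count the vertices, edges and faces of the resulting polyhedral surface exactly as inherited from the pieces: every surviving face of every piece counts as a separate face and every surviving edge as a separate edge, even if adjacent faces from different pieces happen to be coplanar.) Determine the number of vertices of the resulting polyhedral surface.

A regular icosahedron: V=12, E=30, F=20.
Attach a square bipyramid (V=6, E=12, F=8) along a 3-gon: merge 3 vertices and 3 edges, delete both glued faces → V=15, E=39, F=26.
Attach a triangular bipyramid (V=5, E=9, F=6) along a 3-gon: merge 3 vertices and 3 edges, delete both glued faces → V=17, E=45, F=30.
Attach a hexagonal bipyramid (V=8, E=18, F=12) along a 3-gon: merge 3 vertices and 3 edges, delete both glued faces → V=22, E=60, F=40.
Check: V − E + F = 22 − 60 + 40 = 2.

22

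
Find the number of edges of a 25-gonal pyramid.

A pyramid on an n-gon base has one n-gon and n triangles: V = 25 + 1 = 26, E = 2·25 = 50, F = 25 + 1 = 26.
Check: V − E + F = 26 − 50 + 26 = 2.

50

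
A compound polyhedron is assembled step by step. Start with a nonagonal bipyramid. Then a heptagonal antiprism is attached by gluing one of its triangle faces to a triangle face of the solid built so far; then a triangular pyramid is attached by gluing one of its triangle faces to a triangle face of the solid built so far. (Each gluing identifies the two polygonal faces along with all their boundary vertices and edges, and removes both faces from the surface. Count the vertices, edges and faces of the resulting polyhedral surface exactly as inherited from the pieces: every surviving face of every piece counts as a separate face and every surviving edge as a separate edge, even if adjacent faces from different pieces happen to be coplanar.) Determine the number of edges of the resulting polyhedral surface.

55

A nonagonal bipyramid: V=11, E=27, F=18.
Attach a heptagonal antiprism (V=14, E=28, F=16) along a 3-gon: merge 3 vertices and 3 edges, delete both glued faces → V=22, E=52, F=32.
Attach a triangular pyramid (V=4, E=6, F=4) along a 3-gon: merge 3 vertices and 3 edges, delete both glued faces → V=23, E=55, F=34.
Check: V − E + F = 23 − 55 + 34 = 2.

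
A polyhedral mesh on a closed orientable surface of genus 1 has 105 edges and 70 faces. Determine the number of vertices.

35

For a closed orientable surface of genus 1, χ = 2 − 2·1 = 0.
V = 0 + E − F = 0 + 105 − 70 = 35.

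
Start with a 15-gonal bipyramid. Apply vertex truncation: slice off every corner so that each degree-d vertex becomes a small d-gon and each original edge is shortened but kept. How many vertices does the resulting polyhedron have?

The base solid has V = 17, E = 45, F = 30.
Truncation replaces each original edge-end by a new vertex, so V′ = 2E = 90.
Each original edge survives, and each old vertex of degree d contributes d new edges; summing degrees gives Σd = 2E, so E′ = E + 2E = 3E = 135.
Each original face survives and each original vertex becomes one new face: F′ = F + V = 47.

90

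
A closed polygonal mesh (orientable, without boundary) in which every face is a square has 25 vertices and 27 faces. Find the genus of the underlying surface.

2

Every face is a square, so 2E = 4·27 = 108, giving E = 54.
χ = V − E + F = 25 − 54 + 27 = -2.
For a closed orientable surface χ = 2 − 2g, so g = (2 − (-2))/2 = 2.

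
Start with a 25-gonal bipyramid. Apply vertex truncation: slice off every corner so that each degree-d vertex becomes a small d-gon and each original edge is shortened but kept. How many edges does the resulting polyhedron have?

225

The base solid has V = 27, E = 75, F = 50.
Truncation replaces each original edge-end by a new vertex, so V′ = 2E = 150.
Each original edge survives, and each old vertex of degree d contributes d new edges; summing degrees gives Σd = 2E, so E′ = E + 2E = 3E = 225.
Each original face survives and each original vertex becomes one new face: F′ = F + V = 77.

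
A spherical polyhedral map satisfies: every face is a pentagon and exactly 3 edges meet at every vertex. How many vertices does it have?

20

Each face has 5 edges and each edge borders two faces, so 2E = 5F.
Each vertex has degree 3, so 3V = 2E and hence V = 5F/3.
Euler: V − E + F = 2 ⇒ (5F/3) − (5F/2) + F = 2.
Multiply by 6: (10 − 15 + 6)F = 12, i.e. 1F = 12.
So F = 12, E = 5·12/2 = 30, V = 5·12/3 = 20.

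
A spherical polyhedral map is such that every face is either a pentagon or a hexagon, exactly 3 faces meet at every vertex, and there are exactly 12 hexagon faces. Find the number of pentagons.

12

Let x be the number of pentagons; then F = 12 + x.
Edge–face incidences: 2E = 6·12 + 5·x = 72 + 5x.
Every vertex has degree 3, so 3V = 2E.
Euler: V − E + F = 2 ⇒ (2E)/3 − E + (12 + x) = 2.
Multiply by 6: 2·(2E) − 3·(2E) + 6·(12 + x) = 12, i.e. 72 + 6x − (72 + 5x) = 12.
Collecting terms: x = 12.
Then 2E = 72 + 5·12 = 132, so E = 66, V = 2E/3 = 44, F = 12 + 12 = 24.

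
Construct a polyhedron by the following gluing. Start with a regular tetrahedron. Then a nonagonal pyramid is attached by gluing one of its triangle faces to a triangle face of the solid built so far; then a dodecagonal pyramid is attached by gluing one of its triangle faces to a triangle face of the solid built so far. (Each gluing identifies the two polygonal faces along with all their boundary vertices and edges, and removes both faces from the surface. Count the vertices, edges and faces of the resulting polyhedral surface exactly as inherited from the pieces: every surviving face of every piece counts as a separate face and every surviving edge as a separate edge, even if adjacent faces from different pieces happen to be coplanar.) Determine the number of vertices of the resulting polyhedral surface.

A regular tetrahedron: V=4, E=6, F=4.
Attach a nonagonal pyramid (V=10, E=18, F=10) along a 3-gon: merge 3 vertices and 3 edges, delete both glued faces → V=11, E=21, F=12.
Attach a dodecagonal pyramid (V=13, E=24, F=13) along a 3-gon: merge 3 vertices and 3 edges, delete both glued faces → V=21, E=42, F=23.
Check: V − E + F = 21 − 42 + 23 = 2.

21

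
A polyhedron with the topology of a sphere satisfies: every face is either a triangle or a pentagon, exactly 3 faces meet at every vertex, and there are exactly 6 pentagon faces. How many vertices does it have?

Let x be the number of triangles; then F = 6 + x.
Edge–face incidences: 2E = 5·6 + 3·x = 30 + 3x.
Every vertex has degree 3, so 3V = 2E.
Euler: V − E + F = 2 ⇒ (2E)/3 − E + (6 + x) = 2.
Multiply by 6: 2·(2E) − 3·(2E) + 6·(6 + x) = 12, i.e. 36 + 6x − (30 + 3x) = 12.
Collecting terms: 3x + 6 = 12, so 3x = 6, so x = 2.
Then 2E = 30 + 3·2 = 36, so E = 18, V = 2E/3 = 12, F = 6 + 2 = 8.

12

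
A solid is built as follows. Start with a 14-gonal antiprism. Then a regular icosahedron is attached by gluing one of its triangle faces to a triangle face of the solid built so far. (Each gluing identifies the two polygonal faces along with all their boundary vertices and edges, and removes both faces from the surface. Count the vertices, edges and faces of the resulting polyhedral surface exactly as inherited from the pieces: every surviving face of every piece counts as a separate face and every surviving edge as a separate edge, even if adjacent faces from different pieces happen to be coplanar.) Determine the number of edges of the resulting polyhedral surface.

83

A 14-gonal antiprism: V=28, E=56, F=30.
Attach a regular icosahedron (V=12, E=30, F=20) along a 3-gon: merge 3 vertices and 3 edges, delete both glued faces → V=37, E=83, F=48.
Check: V − E + F = 37 − 83 + 48 = 2.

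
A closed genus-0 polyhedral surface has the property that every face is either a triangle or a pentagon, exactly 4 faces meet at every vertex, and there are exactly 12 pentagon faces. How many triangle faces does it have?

20

Let x be the number of triangles; then F = 12 + x.
Edge–face incidences: 2E = 5·12 + 3·x = 60 + 3x.
Every vertex has degree 4, so 4V = 2E.
Euler: V − E + F = 2 ⇒ (2E)/4 − E + (12 + x) = 2.
Multiply by 8: 2·(2E) − 4·(2E) + 8·(12 + x) = 16, i.e. 96 + 8x − 2·(60 + 3x) = 16.
Collecting terms: 2x − 24 = 16, so 2x = 40, so x = 20.
Then 2E = 60 + 3·20 = 120, so E = 60, V = 2E/4 = 30, F = 12 + 20 = 32.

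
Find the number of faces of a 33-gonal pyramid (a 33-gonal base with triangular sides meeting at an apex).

34

A pyramid on an n-gon base has one n-gon and n triangles: V = 33 + 1 = 34, E = 2·33 = 66, F = 33 + 1 = 34.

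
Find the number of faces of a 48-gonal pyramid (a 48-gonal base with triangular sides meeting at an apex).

A pyramid on an n-gon base has one n-gon and n triangles: V = 48 + 1 = 49, E = 2·48 = 96, F = 48 + 1 = 49.

49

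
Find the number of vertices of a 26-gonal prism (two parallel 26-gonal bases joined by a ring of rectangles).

A prism on an n-gon has two n-gon bases and n rectangular sides: V = 2·26 = 52, E = 3·26 = 78, F = 26 + 2 = 28.

52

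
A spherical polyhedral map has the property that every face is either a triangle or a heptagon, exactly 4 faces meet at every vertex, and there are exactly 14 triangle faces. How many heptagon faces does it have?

2

Let x be the number of heptagons; then F = 14 + x.
Edge–face incidences: 2E = 3·14 + 7·x = 42 + 7x.
Every vertex has degree 4, so 4V = 2E.
Euler: V − E + F = 2 ⇒ (2E)/4 − E + (14 + x) = 2.
Multiply by 8: 2·(2E) − 4·(2E) + 8·(14 + x) = 16, i.e. 112 + 8x − 2·(42 + 7x) = 16.
Collecting terms: −6x + 28 = 16, so −6x = −12, so x = 2.
Then 2E = 42 + 7·2 = 56, so E = 28, V = 2E/4 = 14, F = 14 + 2 = 16.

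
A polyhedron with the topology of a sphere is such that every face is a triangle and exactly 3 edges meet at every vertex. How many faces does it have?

Each face has 3 edges and each edge borders two faces, so 2E = 3F.
Each vertex has degree 3, so 3V = 2E and hence V = 3F/3.
Euler: V − E + F = 2 ⇒ (3F/3) − (3F/2) + F = 2.
Multiply by 6: (6 − 9 + 6)F = 12, i.e. 3F = 12.
So F = 4, E = 3·4/2 = 6, V = 3·4/3 = 4.

4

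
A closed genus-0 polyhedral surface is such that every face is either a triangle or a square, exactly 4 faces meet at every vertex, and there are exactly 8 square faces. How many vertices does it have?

14

Let x be the number of triangles; then F = 8 + x.
Edge–face incidences: 2E = 4·8 + 3·x = 32 + 3x.
Every vertex has degree 4, so 4V = 2E.
Euler: V − E + F = 2 ⇒ (2E)/4 − E + (8 + x) = 2.
Multiply by 8: 2·(2E) − 4·(2E) + 8·(8 + x) = 16, i.e. 64 + 8x − 2·(32 + 3x) = 16.
Collecting terms: 2x = 16, so x = 8.
Then 2E = 32 + 3·8 = 56, so E = 28, V = 2E/4 = 14, F = 8 + 8 = 16.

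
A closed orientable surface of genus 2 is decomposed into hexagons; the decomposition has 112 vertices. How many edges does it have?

χ = 2 − 2·2 = -2, and every face is a hexagon so 6F = 2E.
V − E + F = -2 with E = 6F/2 gives 112 − (6/2 − 1)·F = -2, so F = 57 and E = 171.

171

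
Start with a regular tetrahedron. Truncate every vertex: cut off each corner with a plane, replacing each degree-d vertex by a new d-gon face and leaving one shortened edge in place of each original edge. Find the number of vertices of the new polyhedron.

12

The base solid has V = 4, E = 6, F = 4.
Truncation replaces each original edge-end by a new vertex, so V′ = 2E = 12.
Each original edge survives, and each old vertex of degree d contributes d new edges; summing degrees gives Σd = 2E, so E′ = E + 2E = 3E = 18.
Each original face survives and each original vertex becomes one new face: F′ = F + V = 8.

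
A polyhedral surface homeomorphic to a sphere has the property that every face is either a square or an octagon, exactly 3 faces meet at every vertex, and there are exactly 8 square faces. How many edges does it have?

24

Let x be the number of octagons; then F = 8 + x.
Edge–face incidences: 2E = 4·8 + 8·x = 32 + 8x.
Every vertex has degree 3, so 3V = 2E.
Euler: V − E + F = 2 ⇒ (2E)/3 − E + (8 + x) = 2.
Multiply by 6: 2·(2E) − 3·(2E) + 6·(8 + x) = 12, i.e. 48 + 6x − (32 + 8x) = 12.
Collecting terms: −2x + 16 = 12, so −2x = −4, so x = 2.
Then 2E = 32 + 8·2 = 48, so E = 24, V = 2E/3 = 16, F = 8 + 2 = 10.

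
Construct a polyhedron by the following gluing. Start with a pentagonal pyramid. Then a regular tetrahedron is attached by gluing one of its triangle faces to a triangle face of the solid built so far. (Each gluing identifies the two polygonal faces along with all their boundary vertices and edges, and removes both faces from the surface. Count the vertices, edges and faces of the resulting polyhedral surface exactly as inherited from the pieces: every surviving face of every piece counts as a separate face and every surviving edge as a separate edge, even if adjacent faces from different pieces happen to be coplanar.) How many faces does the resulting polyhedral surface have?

8

A pentagonal pyramid: V=6, E=10, F=6.
Attach a regular tetrahedron (V=4, E=6, F=4) along a 3-gon: merge 3 vertices and 3 edges, delete both glued faces → V=7, E=13, F=8.
Check: V − E + F = 7 − 13 + 8 = 2.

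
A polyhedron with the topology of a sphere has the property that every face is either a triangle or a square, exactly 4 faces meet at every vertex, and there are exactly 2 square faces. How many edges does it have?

16

Let x be the number of triangles; then F = 2 + x.
Edge–face incidences: 2E = 4·2 + 3·x = 8 + 3x.
Every vertex has degree 4, so 4V = 2E.
Euler: V − E + F = 2 ⇒ (2E)/4 − E + (2 + x) = 2.
Multiply by 8: 2·(2E) − 4·(2E) + 8·(2 + x) = 16, i.e. 16 + 8x − 2·(8 + 3x) = 16.
Collecting terms: 2x = 16, so x = 8.
Then 2E = 8 + 3·8 = 32, so E = 16, V = 2E/4 = 8, F = 2 + 8 = 10.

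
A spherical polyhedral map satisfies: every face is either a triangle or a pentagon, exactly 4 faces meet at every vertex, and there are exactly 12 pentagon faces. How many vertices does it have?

Let x be the number of triangles; then F = 12 + x.
Edge–face incidences: 2E = 5·12 + 3·x = 60 + 3x.
Every vertex has degree 4, so 4V = 2E.
Euler: V − E + F = 2 ⇒ (2E)/4 − E + (12 + x) = 2.
Multiply by 8: 2·(2E) − 4·(2E) + 8·(12 + x) = 16, i.e. 96 + 8x − 2·(60 + 3x) = 16.
Collecting terms: 2x − 24 = 16, so 2x = 40, so x = 20.
Then 2E = 60 + 3·20 = 120, so E = 60, V = 2E/4 = 30, F = 12 + 20 = 32.

30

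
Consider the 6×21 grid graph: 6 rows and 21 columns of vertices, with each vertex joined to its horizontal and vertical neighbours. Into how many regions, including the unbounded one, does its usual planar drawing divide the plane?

101

The grid has V = 6·21 = 126 vertices and E = 6·20 + 21·5 = 225 edges.
F = 2 − V + E = 2 − 126 + 225 = 101.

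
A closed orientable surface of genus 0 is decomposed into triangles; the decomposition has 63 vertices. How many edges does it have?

χ = 2 − 2·0 = 2, and every face is a triangle so 3F = 2E.
V − E + F = 2 with E = 3F/2 gives 63 − (3/2 − 1)·F = 2, so F = 122 and E = 183.

183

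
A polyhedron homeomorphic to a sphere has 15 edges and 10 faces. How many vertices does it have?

7

Here V − E + F = 2.
V = 2 + E − F = 2 + 15 − 10 = 7.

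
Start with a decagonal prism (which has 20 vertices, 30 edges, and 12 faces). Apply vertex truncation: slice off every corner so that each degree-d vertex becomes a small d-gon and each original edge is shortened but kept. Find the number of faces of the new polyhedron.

Truncation replaces each original edge-end by a new vertex, so V′ = 2E = 60.
Each original edge survives, and each old vertex of degree d contributes d new edges; summing degrees gives Σd = 2E, so E′ = E + 2E = 3E = 90.
Each original face survives and each original vertex becomes one new face: F′ = F + V = 32.

32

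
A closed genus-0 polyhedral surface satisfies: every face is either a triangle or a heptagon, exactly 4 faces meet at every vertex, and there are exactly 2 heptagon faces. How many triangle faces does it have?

14

Let x be the number of triangles; then F = 2 + x.
Edge–face incidences: 2E = 7·2 + 3·x = 14 + 3x.
Every vertex has degree 4, so 4V = 2E.
Euler: V − E + F = 2 ⇒ (2E)/4 − E + (2 + x) = 2.
Multiply by 8: 2·(2E) − 4·(2E) + 8·(2 + x) = 16, i.e. 16 + 8x − 2·(14 + 3x) = 16.
Collecting terms: 2x − 12 = 16, so 2x = 28, so x = 14.
Then 2E = 14 + 3·14 = 56, so E = 28, V = 2E/4 = 14, F = 2 + 14 = 16.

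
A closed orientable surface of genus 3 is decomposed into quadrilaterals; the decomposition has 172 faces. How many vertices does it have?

χ = 2 − 2·3 = -4, and every face is a square so 4F = 2E.
E = 4·172/2 = 344. Then V = -4 + E − F = -4 + 344 − 172 = 168.

168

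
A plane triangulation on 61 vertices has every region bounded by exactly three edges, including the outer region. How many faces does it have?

118

In a plane triangulation 3F = 2E and V − E + F = 2, so F = 2V − 4 = 2·61 − 4 = 118.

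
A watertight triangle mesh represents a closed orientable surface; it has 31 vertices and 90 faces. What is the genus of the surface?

8

Every face is a triangle, so 2E = 3·90 = 270, giving E = 135.
χ = V − E + F = 31 − 135 + 90 = -14.
For a closed orientable surface χ = 2 − 2g, so g = (2 − (-14))/2 = 8.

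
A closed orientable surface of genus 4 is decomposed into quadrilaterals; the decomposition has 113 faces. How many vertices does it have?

107

χ = 2 − 2·4 = -6, and every face is a square so 4F = 2E.
E = 4·113/2 = 226. Then V = -6 + E − F = -6 + 226 − 113 = 107.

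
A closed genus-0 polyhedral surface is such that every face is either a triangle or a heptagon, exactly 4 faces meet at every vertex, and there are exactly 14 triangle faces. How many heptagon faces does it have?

Let x be the number of heptagons; then F = 14 + x.
Edge–face incidences: 2E = 3·14 + 7·x = 42 + 7x.
Every vertex has degree 4, so 4V = 2E.
Euler: V − E + F = 2 ⇒ (2E)/4 − E + (14 + x) = 2.
Multiply by 8: 2·(2E) − 4·(2E) + 8·(14 + x) = 16, i.e. 112 + 8x − 2·(42 + 7x) = 16.
Collecting terms: −6x + 28 = 16, so −6x = −12, so x = 2.
Then 2E = 42 + 7·2 = 56, so E = 28, V = 2E/4 = 14, F = 14 + 2 = 16.

2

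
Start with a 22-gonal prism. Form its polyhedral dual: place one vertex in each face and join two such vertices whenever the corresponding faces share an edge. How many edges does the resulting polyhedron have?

66

The base solid has V = 44, E = 66, F = 24.
The dual swaps V and F and preserves E: V′ = F = 24, E′ = E = 66, F′ = V = 44.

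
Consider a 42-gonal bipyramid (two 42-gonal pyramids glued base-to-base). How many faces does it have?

A bipyramid over an n-gon has 2n triangular faces and n + 2 vertices: V = 42 + 2 = 44, E = 3·42 = 126, F = 2·42 = 84.

84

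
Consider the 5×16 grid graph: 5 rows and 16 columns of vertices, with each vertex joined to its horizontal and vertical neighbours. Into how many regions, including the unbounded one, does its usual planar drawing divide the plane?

The grid has V = 5·16 = 80 vertices and E = 5·15 + 16·4 = 139 edges.
F = 2 − V + E = 2 − 80 + 139 = 61.

61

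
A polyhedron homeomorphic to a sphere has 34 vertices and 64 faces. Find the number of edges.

96

Here V − E + F = 2.
E = V + F − (2) = 34 + 64 − (2) = 96.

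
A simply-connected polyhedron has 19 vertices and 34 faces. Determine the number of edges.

51

Here V − E + F = 2.
E = V + F − (2) = 19 + 34 − (2) = 51.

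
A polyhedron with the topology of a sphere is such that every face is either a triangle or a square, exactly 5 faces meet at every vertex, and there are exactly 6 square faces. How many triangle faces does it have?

Let x be the number of triangles; then F = 6 + x.
Edge–face incidences: 2E = 4·6 + 3·x = 24 + 3x.
Every vertex has degree 5, so 5V = 2E.
Euler: V − E + F = 2 ⇒ (2E)/5 − E + (6 + x) = 2.
Multiply by 10: 2·(2E) − 5·(2E) + 10·(6 + x) = 20, i.e. 60 + 10x − 3·(24 + 3x) = 20.
Collecting terms: x − 12 = 20, so x = 32.
Then 2E = 24 + 3·32 = 120, so E = 60, V = 2E/5 = 24, F = 6 + 32 = 38.

32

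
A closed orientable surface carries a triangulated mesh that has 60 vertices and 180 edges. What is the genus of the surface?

1

Every face is a triangle and each edge borders two faces, so 3F = 2·180, giving F = 120.
χ = V − E + F = 60 − 180 + 120 = 0.
For a closed orientable surface χ = 2 − 2g, so g = (2 − (0))/2 = 1.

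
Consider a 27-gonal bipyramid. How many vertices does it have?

29

A bipyramid over an n-gon has 2n triangular faces and n + 2 vertices: V = 27 + 2 = 29, E = 3·27 = 81, F = 2·27 = 54.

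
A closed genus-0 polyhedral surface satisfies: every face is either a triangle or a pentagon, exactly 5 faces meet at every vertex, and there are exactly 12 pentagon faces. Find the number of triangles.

80

Let x be the number of triangles; then F = 12 + x.
Edge–face incidences: 2E = 5·12 + 3·x = 60 + 3x.
Every vertex has degree 5, so 5V = 2E.
Euler: V − E + F = 2 ⇒ (2E)/5 − E + (12 + x) = 2.
Multiply by 10: 2·(2E) − 5·(2E) + 10·(12 + x) = 20, i.e. 120 + 10x − 3·(60 + 3x) = 20.
Collecting terms: x − 60 = 20, so x = 80.
Then 2E = 60 + 3·80 = 300, so E = 150, V = 2E/5 = 60, F = 12 + 80 = 92.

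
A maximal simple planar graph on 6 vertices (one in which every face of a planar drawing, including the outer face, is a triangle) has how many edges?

In a plane triangulation 3F = 2E and V − E + F = 2, so E = 3V − 6 = 3·6 − 6 = 12.

12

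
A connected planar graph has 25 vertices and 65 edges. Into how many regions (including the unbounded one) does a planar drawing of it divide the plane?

42

Euler's formula for a connected plane graph: V − E + F = 2, so F = 2 − 25 + 65 = 42.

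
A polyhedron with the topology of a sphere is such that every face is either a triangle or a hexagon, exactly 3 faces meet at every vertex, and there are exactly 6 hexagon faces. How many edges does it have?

24

Let x be the number of triangles; then F = 6 + x.
Edge–face incidences: 2E = 6·6 + 3·x = 36 + 3x.
Every vertex has degree 3, so 3V = 2E.
Euler: V − E + F = 2 ⇒ (2E)/3 − E + (6 + x) = 2.
Multiply by 6: 2·(2E) − 3·(2E) + 6·(6 + x) = 12, i.e. 36 + 6x − (36 + 3x) = 12.
Collecting terms: 3x = 12, so x = 4.
Then 2E = 36 + 3·4 = 48, so E = 24, V = 2E/3 = 16, F = 6 + 4 = 10.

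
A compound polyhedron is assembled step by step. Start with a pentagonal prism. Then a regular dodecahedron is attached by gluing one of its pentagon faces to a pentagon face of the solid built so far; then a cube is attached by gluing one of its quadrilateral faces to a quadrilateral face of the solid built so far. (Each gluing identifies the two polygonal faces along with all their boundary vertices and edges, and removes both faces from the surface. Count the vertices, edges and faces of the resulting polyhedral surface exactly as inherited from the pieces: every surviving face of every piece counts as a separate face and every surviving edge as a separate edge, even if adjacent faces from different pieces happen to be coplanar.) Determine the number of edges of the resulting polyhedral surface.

A pentagonal prism: V=10, E=15, F=7.
Attach a regular dodecahedron (V=20, E=30, F=12) along a 5-gon: merge 5 vertices and 5 edges, delete both glued faces → V=25, E=40, F=17.
Attach a cube (V=8, E=12, F=6) along a 4-gon: merge 4 vertices and 4 edges, delete both glued faces → V=29, E=48, F=21.
Check: V − E + F = 29 − 48 + 21 = 2.

48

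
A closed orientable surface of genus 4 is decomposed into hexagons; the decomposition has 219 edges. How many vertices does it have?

χ = 2 − 2·4 = -6, and every face is a hexagon so 6F = 2E.
F = 2E/6 = 73. Then V = -6 + E − F = -6 + 219 − 73 = 140.

140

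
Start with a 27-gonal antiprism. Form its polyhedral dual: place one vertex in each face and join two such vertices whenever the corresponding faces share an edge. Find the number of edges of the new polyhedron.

The base solid has V = 54, E = 108, F = 56.
The dual swaps V and F and preserves E: V′ = F = 56, E′ = E = 108, F′ = V = 54.

108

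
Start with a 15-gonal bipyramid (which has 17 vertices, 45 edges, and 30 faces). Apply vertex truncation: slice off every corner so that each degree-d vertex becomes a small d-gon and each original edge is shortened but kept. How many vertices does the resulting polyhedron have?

90

Truncation replaces each original edge-end by a new vertex, so V′ = 2E = 90.
Each original edge survives, and each old vertex of degree d contributes d new edges; summing degrees gives Σd = 2E, so E′ = E + 2E = 3E = 135.
Each original face survives and each original vertex becomes one new face: F′ = F + V = 47.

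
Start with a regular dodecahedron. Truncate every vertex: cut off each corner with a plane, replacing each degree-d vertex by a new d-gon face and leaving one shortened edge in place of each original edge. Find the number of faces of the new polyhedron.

The base solid has V = 20, E = 30, F = 12.
Truncation replaces each original edge-end by a new vertex, so V′ = 2E = 60.
Each original edge survives, and each old vertex of degree d contributes d new edges; summing degrees gives Σd = 2E, so E′ = E + 2E = 3E = 90.
Each original face survives and each original vertex becomes one new face: F′ = F + V = 32.

32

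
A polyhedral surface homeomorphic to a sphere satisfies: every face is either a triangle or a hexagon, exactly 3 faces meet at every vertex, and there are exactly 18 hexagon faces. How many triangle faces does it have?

Let x be the number of triangles; then F = 18 + x.
Edge–face incidences: 2E = 6·18 + 3·x = 108 + 3x.
Every vertex has degree 3, so 3V = 2E.
Euler: V − E + F = 2 ⇒ (2E)/3 − E + (18 + x) = 2.
Multiply by 6: 2·(2E) − 3·(2E) + 6·(18 + x) = 12, i.e. 108 + 6x − (108 + 3x) = 12.
Collecting terms: 3x = 12, so x = 4.
Then 2E = 108 + 3·4 = 120, so E = 60, V = 2E/3 = 40, F = 18 + 4 = 22.

4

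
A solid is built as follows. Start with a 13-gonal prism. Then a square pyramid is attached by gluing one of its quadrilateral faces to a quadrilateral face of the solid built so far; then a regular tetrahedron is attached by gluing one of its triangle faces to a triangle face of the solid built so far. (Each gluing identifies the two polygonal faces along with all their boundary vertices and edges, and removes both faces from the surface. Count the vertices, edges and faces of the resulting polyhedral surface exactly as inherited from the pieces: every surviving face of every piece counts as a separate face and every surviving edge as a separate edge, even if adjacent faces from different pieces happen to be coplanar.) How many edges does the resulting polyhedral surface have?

A 13-gonal prism: V=26, E=39, F=15.
Attach a square pyramid (V=5, E=8, F=5) along a 4-gon: merge 4 vertices and 4 edges, delete both glued faces → V=27, E=43, F=18.
Attach a regular tetrahedron (V=4, E=6, F=4) along a 3-gon: merge 3 vertices and 3 edges, delete both glued faces → V=28, E=46, F=20.
Check: V − E + F = 28 − 46 + 20 = 2.

46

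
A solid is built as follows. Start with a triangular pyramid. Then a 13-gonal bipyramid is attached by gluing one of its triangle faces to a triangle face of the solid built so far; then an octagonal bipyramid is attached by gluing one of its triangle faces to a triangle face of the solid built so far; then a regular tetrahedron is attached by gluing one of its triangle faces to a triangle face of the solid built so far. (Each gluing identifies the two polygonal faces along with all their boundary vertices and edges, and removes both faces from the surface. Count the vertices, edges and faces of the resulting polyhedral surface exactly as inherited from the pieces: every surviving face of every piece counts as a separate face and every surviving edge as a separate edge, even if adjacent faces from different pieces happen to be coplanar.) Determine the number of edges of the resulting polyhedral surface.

A triangular pyramid: V=4, E=6, F=4.
Attach a 13-gonal bipyramid (V=15, E=39, F=26) along a 3-gon: merge 3 vertices and 3 edges, delete both glued faces → V=16, E=42, F=28.
Attach an octagonal bipyramid (V=10, E=24, F=16) along a 3-gon: merge 3 vertices and 3 edges, delete both glued faces → V=23, E=63, F=42.
Attach a regular tetrahedron (V=4, E=6, F=4) along a 3-gon: merge 3 vertices and 3 edges, delete both glued faces → V=24, E=66, F=44.
Check: V − E + F = 24 − 66 + 44 = 2.

66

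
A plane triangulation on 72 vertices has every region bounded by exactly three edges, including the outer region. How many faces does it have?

140

In a plane triangulation 3F = 2E and V − E + F = 2, so F = 2V − 4 = 2·72 − 4 = 140.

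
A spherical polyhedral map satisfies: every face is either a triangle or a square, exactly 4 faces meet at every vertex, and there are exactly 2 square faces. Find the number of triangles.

8

Let x be the number of triangles; then F = 2 + x.
Edge–face incidences: 2E = 4·2 + 3·x = 8 + 3x.
Every vertex has degree 4, so 4V = 2E.
Euler: V − E + F = 2 ⇒ (2E)/4 − E + (2 + x) = 2.
Multiply by 8: 2·(2E) − 4·(2E) + 8·(2 + x) = 16, i.e. 16 + 8x − 2·(8 + 3x) = 16.
Collecting terms: 2x = 16, so x = 8.
Then 2E = 8 + 3·8 = 32, so E = 16, V = 2E/4 = 8, F = 2 + 8 = 10.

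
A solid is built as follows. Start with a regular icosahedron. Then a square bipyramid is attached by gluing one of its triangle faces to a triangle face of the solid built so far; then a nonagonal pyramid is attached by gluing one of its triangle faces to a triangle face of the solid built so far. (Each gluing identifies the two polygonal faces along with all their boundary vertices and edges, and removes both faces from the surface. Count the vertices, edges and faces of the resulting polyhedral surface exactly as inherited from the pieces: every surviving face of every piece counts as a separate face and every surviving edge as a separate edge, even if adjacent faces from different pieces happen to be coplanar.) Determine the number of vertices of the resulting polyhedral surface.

A regular icosahedron: V=12, E=30, F=20.
Attach a square bipyramid (V=6, E=12, F=8) along a 3-gon: merge 3 vertices and 3 edges, delete both glued faces → V=15, E=39, F=26.
Attach a nonagonal pyramid (V=10, E=18, F=10) along a 3-gon: merge 3 vertices and 3 edges, delete both glued faces → V=22, E=54, F=34.
Check: V − E + F = 22 − 54 + 34 = 2.

22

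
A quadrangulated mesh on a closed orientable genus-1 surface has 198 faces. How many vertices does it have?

198

χ = 2 − 2·1 = 0, and every face is a square so 4F = 2E.
E = 4·198/2 = 396. Then V = 0 + E − F = 0 + 396 − 198 = 198.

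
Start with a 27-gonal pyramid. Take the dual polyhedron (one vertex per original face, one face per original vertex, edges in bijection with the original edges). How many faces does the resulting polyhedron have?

The base solid has V = 28, E = 54, F = 28.
The dual swaps V and F and preserves E: V′ = F = 28, E′ = E = 54, F′ = V = 28.

28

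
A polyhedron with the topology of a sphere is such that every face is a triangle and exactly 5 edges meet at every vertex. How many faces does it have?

Each face has 3 edges and each edge borders two faces, so 2E = 3F.
Each vertex has degree 5, so 5V = 2E and hence V = 3F/5.
Euler: V − E + F = 2 ⇒ (3F/5) − (3F/2) + F = 2.
Multiply by 10: (6 − 15 + 10)F = 20, i.e. 1F = 20.
So F = 20, E = 3·20/2 = 30, V = 3·20/5 = 12.

20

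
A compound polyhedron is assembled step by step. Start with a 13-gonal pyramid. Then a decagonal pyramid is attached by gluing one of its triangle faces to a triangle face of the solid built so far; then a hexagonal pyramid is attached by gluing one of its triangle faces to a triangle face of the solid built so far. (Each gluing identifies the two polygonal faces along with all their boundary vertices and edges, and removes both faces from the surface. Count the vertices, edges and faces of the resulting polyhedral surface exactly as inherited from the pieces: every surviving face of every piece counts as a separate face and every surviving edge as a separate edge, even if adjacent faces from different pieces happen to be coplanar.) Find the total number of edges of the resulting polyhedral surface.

52

A 13-gonal pyramid: V=14, E=26, F=14.
Attach a decagonal pyramid (V=11, E=20, F=11) along a 3-gon: merge 3 vertices and 3 edges, delete both glued faces → V=22, E=43, F=23.
Attach a hexagonal pyramid (V=7, E=12, F=7) along a 3-gon: merge 3 vertices and 3 edges, delete both glued faces → V=26, E=52, F=28.
Check: V − E + F = 26 − 52 + 28 = 2.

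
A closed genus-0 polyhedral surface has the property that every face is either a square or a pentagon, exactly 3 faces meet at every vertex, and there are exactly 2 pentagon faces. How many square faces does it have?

5

Let x be the number of squares; then F = 2 + x.
Edge–face incidences: 2E = 5·2 + 4·x = 10 + 4x.
Every vertex has degree 3, so 3V = 2E.
Euler: V − E + F = 2 ⇒ (2E)/3 − E + (2 + x) = 2.
Multiply by 6: 2·(2E) − 3·(2E) + 6·(2 + x) = 12, i.e. 12 + 6x − (10 + 4x) = 12.
Collecting terms: 2x + 2 = 12, so 2x = 10, so x = 5.
Then 2E = 10 + 4·5 = 30, so E = 15, V = 2E/3 = 10, F = 2 + 5 = 7.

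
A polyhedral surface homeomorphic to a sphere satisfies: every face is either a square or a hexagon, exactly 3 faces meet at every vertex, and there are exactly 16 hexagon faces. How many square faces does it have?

6

Let x be the number of squares; then F = 16 + x.
Edge–face incidences: 2E = 6·16 + 4·x = 96 + 4x.
Every vertex has degree 3, so 3V = 2E.
Euler: V − E + F = 2 ⇒ (2E)/3 − E + (16 + x) = 2.
Multiply by 6: 2·(2E) − 3·(2E) + 6·(16 + x) = 12, i.e. 96 + 6x − (96 + 4x) = 12.
Collecting terms: 2x = 12, so x = 6.
Then 2E = 96 + 4·6 = 120, so E = 60, V = 2E/3 = 40, F = 16 + 6 = 22.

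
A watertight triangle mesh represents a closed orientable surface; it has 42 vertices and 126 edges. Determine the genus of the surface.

Every face is a triangle and each edge borders two faces, so 3F = 2·126, giving F = 84.
χ = V − E + F = 42 − 126 + 84 = 0.
For a closed orientable surface χ = 2 − 2g, so g = (2 − (0))/2 = 1.

1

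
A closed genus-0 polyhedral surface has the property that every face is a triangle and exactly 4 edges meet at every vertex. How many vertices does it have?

6

Each face has 3 edges and each edge borders two faces, so 2E = 3F.
Each vertex has degree 4, so 4V = 2E and hence V = 3F/4.
Euler: V − E + F = 2 ⇒ (3F/4) − (3F/2) + F = 2.
Multiply by 8: (6 − 12 + 8)F = 16, i.e. 2F = 16.
So F = 8, E = 3·8/2 = 12, V = 3·8/4 = 6.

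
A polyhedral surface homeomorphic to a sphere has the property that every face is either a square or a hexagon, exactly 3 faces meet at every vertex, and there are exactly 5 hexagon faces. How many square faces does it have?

Let x be the number of squares; then F = 5 + x.
Edge–face incidences: 2E = 6·5 + 4·x = 30 + 4x.
Every vertex has degree 3, so 3V = 2E.
Euler: V − E + F = 2 ⇒ (2E)/3 − E + (5 + x) = 2.
Multiply by 6: 2·(2E) − 3·(2E) + 6·(5 + x) = 12, i.e. 30 + 6x − (30 + 4x) = 12.
Collecting terms: 2x = 12, so x = 6.
Then 2E = 30 + 4·6 = 54, so E = 27, V = 2E/3 = 18, F = 5 + 6 = 11.

6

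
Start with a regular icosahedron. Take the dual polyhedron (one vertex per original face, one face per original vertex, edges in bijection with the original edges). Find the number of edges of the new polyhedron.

30

The base solid has V = 12, E = 30, F = 20.
The dual swaps V and F and preserves E: V′ = F = 20, E′ = E = 30, F′ = V = 12.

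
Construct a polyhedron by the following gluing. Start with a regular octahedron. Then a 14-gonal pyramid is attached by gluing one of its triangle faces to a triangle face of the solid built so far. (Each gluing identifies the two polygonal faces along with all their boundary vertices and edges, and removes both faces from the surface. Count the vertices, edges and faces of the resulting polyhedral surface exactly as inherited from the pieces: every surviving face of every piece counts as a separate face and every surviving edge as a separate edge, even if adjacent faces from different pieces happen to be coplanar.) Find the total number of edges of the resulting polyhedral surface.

37

A regular octahedron: V=6, E=12, F=8.
Attach a 14-gonal pyramid (V=15, E=28, F=15) along a 3-gon: merge 3 vertices and 3 edges, delete both glued faces → V=18, E=37, F=21.
Check: V − E + F = 18 − 37 + 21 = 2.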